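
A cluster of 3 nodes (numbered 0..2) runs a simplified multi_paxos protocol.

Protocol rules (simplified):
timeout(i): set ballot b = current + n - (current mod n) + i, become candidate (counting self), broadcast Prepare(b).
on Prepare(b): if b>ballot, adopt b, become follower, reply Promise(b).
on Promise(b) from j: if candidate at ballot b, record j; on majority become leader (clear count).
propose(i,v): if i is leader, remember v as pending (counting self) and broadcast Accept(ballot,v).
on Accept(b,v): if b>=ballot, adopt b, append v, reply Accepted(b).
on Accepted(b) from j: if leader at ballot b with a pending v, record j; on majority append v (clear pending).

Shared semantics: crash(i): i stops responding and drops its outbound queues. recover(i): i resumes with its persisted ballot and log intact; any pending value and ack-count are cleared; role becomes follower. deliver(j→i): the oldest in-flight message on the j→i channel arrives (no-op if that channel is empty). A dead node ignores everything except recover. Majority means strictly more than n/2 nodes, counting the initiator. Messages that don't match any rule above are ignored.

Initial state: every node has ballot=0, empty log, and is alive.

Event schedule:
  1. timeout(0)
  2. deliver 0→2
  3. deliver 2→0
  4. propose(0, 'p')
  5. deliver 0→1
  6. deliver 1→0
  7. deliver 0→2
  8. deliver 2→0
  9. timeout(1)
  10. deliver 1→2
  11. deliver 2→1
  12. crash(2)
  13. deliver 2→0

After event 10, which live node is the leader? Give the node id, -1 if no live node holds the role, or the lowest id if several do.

0

e1 timeout(0): 0[cand,b=3,-]
e2 deliver 0→2: 2[foll,b=3,-]
e3 deliver 2→0: 0[lead,b=3,-]
e4 propose(0,'p'): ·
e5 deliver 0→1: 1[foll,b=3,-]
e6 deliver 1→0: ·
e7 deliver 0→2: 2[foll,b=3,p]
e8 deliver 2→0: 0[lead,b=3,p]
e9 timeout(1): 1[cand,b=7,-]
e10 deliver 1→2: 2[foll,b=7,p]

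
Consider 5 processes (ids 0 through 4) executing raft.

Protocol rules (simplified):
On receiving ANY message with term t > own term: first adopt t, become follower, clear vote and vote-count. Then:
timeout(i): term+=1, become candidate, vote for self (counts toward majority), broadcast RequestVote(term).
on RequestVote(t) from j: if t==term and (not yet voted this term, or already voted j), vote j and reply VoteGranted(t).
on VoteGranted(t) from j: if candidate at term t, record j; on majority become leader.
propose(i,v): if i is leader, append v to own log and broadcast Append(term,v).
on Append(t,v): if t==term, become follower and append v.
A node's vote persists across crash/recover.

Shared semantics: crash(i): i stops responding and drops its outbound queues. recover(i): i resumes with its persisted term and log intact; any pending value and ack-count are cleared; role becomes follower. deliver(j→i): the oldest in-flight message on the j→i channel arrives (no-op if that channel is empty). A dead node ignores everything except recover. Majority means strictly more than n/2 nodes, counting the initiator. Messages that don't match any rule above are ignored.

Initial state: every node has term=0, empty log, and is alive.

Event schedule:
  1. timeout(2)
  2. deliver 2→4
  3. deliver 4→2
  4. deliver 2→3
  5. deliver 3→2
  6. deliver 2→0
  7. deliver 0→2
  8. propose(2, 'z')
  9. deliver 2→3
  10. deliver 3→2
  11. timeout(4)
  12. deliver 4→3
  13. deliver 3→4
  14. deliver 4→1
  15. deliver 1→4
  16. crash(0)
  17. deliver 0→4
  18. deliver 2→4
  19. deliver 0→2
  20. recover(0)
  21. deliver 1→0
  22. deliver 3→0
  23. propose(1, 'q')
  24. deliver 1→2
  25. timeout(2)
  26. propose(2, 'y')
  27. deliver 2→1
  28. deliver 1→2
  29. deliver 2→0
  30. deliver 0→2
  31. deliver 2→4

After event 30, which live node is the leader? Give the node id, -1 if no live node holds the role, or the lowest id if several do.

step 1 timeout(2): 2={cand,t=1,log=-}
step 2 deliver 2→4: 4={foll,t=1,log=-}
step 3 deliver 4→2: —
step 4 deliver 2→3: 3={foll,t=1,log=-}
step 5 deliver 3→2: 2={lead,t=1,log=-}
step 6 deliver 2→0: 0={foll,t=1,log=-}
step 7 deliver 0→2: —
step 8 propose(2,'z'): 2={lead,t=1,log=z}
step 9 deliver 2→3: 3={foll,t=1,log=z}
step 10 deliver 3→2: —
step 11 timeout(4): 4={cand,t=2,log=-}
step 12 deliver 4→3: 3={foll,t=2,log=z}
step 13 deliver 3→4: —
step 14 deliver 4→1: 1={foll,t=2,log=-}
step 15 deliver 1→4: 4={lead,t=2,log=-}
step 16 crash(0): 0={✗foll,t=1,log=-}
step 17 deliver 0→4: —
step 18 deliver 2→4: —
step 19 deliver 0→2: —
step 20 recover(0): 0={foll,t=1,log=-}
step 21 deliver 1→0: —
step 22 deliver 3→0: —
step 23 propose(1,'q'): —
step 24 deliver 1→2: —
step 25 timeout(2): 2={cand,t=2,log=z}
step 26 propose(2,'y'): —
step 27 deliver 2→1: —
step 28 deliver 1→2: —
step 29 deliver 2→0: 0={foll,t=1,log=z}
step 30 deliver 0→2: —

4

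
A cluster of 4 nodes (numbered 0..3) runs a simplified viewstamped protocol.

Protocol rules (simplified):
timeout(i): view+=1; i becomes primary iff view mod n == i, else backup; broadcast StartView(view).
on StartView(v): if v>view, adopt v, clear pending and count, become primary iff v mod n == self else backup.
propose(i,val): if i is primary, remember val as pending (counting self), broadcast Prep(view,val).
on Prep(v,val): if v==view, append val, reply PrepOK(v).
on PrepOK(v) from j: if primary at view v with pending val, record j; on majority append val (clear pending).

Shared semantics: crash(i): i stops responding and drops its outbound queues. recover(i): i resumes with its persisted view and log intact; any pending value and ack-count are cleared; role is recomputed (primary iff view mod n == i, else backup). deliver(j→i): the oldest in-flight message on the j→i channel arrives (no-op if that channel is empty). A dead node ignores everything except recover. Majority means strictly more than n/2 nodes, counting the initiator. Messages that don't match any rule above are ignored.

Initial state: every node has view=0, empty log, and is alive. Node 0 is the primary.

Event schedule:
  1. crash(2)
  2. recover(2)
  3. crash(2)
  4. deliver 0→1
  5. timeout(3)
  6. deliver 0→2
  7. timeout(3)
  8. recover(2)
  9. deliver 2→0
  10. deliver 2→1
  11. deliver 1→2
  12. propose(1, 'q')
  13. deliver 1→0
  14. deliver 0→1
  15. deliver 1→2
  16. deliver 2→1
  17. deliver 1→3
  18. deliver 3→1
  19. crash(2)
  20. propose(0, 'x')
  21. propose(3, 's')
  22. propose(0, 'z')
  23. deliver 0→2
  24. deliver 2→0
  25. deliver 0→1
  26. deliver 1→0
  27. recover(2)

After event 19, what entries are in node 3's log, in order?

e1 crash(2): 2[✗back,v=0,-]
e2 recover(2): 2[back,v=0,-]
e3 crash(2): 2[✗back,v=0,-]
e4 deliver 0→1: ·
e5 timeout(3): 3[back,v=1,-]
e6 deliver 0→2: ·
e7 timeout(3): 3[back,v=2,-]
e8 recover(2): 2[back,v=0,-]
e9 deliver 2→0: ·
e10 deliver 2→1: ·
e11 deliver 1→2: ·
e12 propose(1,'q'): ·
e13 deliver 1→0: ·
e14 deliver 0→1: ·
e15 deliver 1→2: ·
e16 deliver 2→1: ·
e17 deliver 1→3: ·
e18 deliver 3→1: 1[prim,v=1,-]
e19 crash(2): 2[✗back,v=0,-]

empty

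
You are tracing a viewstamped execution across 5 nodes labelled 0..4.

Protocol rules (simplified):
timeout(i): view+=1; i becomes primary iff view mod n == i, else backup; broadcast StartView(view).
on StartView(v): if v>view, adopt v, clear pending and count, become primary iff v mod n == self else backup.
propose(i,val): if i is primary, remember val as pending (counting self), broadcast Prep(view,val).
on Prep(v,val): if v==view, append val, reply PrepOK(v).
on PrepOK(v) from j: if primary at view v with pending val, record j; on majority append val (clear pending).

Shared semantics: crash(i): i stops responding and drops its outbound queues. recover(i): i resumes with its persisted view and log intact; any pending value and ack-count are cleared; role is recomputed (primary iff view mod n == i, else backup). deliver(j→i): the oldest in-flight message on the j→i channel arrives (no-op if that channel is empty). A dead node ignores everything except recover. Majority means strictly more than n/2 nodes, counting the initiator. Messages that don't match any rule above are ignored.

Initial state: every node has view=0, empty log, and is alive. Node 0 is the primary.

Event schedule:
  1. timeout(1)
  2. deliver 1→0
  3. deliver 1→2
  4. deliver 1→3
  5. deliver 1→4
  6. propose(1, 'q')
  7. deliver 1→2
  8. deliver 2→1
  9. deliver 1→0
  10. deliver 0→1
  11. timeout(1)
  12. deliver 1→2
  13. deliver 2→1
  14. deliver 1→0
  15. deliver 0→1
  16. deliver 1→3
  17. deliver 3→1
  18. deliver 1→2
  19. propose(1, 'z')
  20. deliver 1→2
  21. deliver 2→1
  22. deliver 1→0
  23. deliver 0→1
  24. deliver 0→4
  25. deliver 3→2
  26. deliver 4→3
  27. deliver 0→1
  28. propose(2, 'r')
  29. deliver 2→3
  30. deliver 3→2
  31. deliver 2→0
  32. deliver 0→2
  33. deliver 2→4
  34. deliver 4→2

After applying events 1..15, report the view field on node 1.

2

e1 timeout(1): 1[prim,v=1,-]
e2 deliver 1→0: 0[back,v=1,-]
e3 deliver 1→2: 2[back,v=1,-]
e4 deliver 1→3: 3[back,v=1,-]
e5 deliver 1→4: 4[back,v=1,-]
e6 propose(1,'q'): ·
e7 deliver 1→2: 2[back,v=1,q]
e8 deliver 2→1: ·
e9 deliver 1→0: 0[back,v=1,q]
e10 deliver 0→1: 1[prim,v=1,q]
e11 timeout(1): 1[back,v=2,q]
e12 deliver 1→2: 2[prim,v=2,q]
e13 deliver 2→1: ·
e14 deliver 1→0: 0[back,v=2,q]
e15 deliver 0→1: ·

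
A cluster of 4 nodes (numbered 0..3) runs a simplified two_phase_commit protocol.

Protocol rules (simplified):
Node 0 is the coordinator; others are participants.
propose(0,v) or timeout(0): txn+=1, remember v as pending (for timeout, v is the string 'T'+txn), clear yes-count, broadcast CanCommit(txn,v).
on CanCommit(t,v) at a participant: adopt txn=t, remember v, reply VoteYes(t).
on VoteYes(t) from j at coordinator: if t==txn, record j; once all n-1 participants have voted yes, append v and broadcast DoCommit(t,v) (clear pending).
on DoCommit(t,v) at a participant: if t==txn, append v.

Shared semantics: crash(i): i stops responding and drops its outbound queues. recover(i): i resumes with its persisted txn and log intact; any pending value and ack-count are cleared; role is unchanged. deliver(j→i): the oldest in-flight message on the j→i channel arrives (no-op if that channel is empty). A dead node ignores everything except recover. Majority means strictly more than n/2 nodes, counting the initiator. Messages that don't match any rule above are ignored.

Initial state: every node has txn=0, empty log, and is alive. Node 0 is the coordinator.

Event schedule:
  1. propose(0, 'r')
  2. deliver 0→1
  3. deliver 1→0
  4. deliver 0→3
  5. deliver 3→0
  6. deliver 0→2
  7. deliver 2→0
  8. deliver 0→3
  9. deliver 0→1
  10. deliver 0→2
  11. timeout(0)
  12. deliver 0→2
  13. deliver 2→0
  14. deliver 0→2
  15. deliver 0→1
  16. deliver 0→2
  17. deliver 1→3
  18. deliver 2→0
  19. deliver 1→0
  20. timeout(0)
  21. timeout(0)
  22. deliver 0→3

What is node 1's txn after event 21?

step 1 propose(0,'r'): 0={coor,t=1,log=-}
step 2 deliver 0→1: 1={part,t=1,log=-}
step 3 deliver 1→0: —
step 4 deliver 0→3: 3={part,t=1,log=-}
step 5 deliver 3→0: —
step 6 deliver 0→2: 2={part,t=1,log=-}
step 7 deliver 2→0: 0={coor,t=1,log=r}
step 8 deliver 0→3: 3={part,t=1,log=r}
step 9 deliver 0→1: 1={part,t=1,log=r}
step 10 deliver 0→2: 2={part,t=1,log=r}
step 11 timeout(0): 0={coor,t=2,log=r}
step 12 deliver 0→2: 2={part,t=2,log=r}
step 13 deliver 2→0: —
step 14 deliver 0→2: —
step 15 deliver 0→1: 1={part,t=2,log=r}
step 16 deliver 0→2: —
step 17 deliver 1→3: —
step 18 deliver 2→0: —
step 19 deliver 1→0: —
step 20 timeout(0): 0={coor,t=3,log=r}
step 21 timeout(0): 0={coor,t=4,log=r}

2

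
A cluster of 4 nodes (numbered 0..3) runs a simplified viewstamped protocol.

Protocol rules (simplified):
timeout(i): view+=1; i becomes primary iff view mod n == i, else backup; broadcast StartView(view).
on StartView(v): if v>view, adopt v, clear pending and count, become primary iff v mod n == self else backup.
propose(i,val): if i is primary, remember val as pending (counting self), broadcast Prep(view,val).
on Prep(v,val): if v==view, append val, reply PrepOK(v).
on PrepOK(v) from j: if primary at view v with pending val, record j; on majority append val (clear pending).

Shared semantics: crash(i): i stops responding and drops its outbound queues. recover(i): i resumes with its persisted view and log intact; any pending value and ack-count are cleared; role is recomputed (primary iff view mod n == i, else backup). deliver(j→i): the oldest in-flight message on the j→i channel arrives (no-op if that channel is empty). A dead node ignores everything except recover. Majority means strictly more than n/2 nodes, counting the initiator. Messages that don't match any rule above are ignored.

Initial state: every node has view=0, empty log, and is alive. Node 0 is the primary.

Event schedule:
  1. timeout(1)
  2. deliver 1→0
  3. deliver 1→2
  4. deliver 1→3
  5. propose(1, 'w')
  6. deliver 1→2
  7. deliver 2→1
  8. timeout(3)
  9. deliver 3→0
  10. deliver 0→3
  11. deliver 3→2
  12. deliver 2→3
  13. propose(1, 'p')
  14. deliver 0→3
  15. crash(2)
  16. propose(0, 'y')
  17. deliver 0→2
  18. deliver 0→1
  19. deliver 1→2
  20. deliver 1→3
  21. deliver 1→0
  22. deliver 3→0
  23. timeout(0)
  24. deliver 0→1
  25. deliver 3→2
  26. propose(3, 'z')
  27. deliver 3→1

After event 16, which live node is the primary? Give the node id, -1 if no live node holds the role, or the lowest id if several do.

step 1 timeout(1): 1={prim,v=1,log=-}
step 2 deliver 1→0: 0={back,v=1,log=-}
step 3 deliver 1→2: 2={back,v=1,log=-}
step 4 deliver 1→3: 3={back,v=1,log=-}
step 5 propose(1,'w'): —
step 6 deliver 1→2: 2={back,v=1,log=w}
step 7 deliver 2→1: —
step 8 timeout(3): 3={back,v=2,log=-}
step 9 deliver 3→0: 0={back,v=2,log=-}
step 10 deliver 0→3: —
step 11 deliver 3→2: 2={prim,v=2,log=w}
step 12 deliver 2→3: —
step 13 propose(1,'p'): —
step 14 deliver 0→3: —
step 15 crash(2): 2={✗prim,v=2,log=w}
step 16 propose(0,'y'): —

1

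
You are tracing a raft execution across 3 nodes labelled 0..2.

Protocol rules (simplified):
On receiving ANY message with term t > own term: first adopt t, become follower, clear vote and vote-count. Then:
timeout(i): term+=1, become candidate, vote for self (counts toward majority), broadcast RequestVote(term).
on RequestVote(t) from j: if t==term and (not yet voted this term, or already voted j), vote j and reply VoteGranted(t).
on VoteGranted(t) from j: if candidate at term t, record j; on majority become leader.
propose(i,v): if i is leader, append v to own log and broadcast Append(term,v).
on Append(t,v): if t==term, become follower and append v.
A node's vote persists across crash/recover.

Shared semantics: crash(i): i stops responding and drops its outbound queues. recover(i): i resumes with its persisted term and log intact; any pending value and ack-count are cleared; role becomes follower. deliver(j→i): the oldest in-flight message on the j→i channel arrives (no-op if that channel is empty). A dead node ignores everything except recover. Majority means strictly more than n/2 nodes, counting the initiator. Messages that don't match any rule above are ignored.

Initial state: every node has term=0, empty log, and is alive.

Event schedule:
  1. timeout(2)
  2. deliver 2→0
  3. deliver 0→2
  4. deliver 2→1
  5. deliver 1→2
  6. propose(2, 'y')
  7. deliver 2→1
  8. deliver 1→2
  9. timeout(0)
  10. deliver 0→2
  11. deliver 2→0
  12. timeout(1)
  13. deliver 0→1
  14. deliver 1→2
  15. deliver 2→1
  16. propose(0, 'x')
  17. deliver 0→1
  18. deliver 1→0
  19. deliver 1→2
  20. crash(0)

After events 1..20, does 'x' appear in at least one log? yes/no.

no

step 1 timeout(2): 2={cand,t=1,log=-}
step 2 deliver 2→0: 0={foll,t=1,log=-}
step 3 deliver 0→2: 2={lead,t=1,log=-}
step 4 deliver 2→1: 1={foll,t=1,log=-}
step 5 deliver 1→2: —
step 6 propose(2,'y'): 2={lead,t=1,log=y}
step 7 deliver 2→1: 1={foll,t=1,log=y}
step 8 deliver 1→2: —
step 9 timeout(0): 0={cand,t=2,log=-}
step 10 deliver 0→2: 2={foll,t=2,log=y}
step 11 deliver 2→0: —
step 12 timeout(1): 1={cand,t=2,log=y}
step 13 deliver 0→1: —
step 14 deliver 1→2: —
step 15 deliver 2→1: —
step 16 propose(0,'x'): —
step 17 deliver 0→1: —
step 18 deliver 1→0: —
step 19 deliver 1→2: —
step 20 crash(0): 0={✗cand,t=2,log=-}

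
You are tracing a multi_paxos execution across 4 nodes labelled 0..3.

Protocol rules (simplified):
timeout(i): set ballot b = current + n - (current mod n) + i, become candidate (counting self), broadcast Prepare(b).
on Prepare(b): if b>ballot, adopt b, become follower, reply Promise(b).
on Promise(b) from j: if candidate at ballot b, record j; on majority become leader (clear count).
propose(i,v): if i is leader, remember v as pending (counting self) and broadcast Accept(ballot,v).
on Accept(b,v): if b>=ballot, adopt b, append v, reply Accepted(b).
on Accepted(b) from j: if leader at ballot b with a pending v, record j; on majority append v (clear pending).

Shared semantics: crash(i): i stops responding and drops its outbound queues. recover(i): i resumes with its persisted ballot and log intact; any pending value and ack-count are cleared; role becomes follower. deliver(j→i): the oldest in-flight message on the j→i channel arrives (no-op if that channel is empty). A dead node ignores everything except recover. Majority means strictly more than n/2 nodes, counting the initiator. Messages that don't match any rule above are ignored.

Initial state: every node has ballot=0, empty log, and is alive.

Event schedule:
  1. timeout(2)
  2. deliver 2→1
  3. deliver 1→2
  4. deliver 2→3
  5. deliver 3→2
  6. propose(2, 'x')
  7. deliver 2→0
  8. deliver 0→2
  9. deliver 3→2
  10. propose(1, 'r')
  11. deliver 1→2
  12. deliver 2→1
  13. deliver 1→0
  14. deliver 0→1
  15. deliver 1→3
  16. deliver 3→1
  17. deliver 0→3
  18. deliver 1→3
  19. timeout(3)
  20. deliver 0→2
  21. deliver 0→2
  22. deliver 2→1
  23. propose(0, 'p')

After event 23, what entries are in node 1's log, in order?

x

after 1 — timeout(2): n2:cand/b6/[-]
after 2 — deliver 2→1: n1:foll/b6/[-]
after 3 — deliver 1→2: ·
after 4 — deliver 2→3: n3:foll/b6/[-]
after 5 — deliver 3→2: n2:lead/b6/[-]
after 6 — propose(2,'x'): ·
after 7 — deliver 2→0: n0:foll/b6/[-]
after 8 — deliver 0→2: ·
after 9 — deliver 3→2: ·
after 10 — propose(1,'r'): ·
after 11 — deliver 1→2: ·
after 12 — deliver 2→1: n1:foll/b6/[x]
after 13 — deliver 1→0: ·
after 14 — deliver 0→1: ·
after 15 — deliver 1→3: ·
after 16 — deliver 3→1: ·
after 17 — deliver 0→3: ·
after 18 — deliver 1→3: ·
after 19 — timeout(3): n3:cand/b11/[-]
after 20 — deliver 0→2: ·
after 21 — deliver 0→2: ·
after 22 — deliver 2→1: ·
after 23 — propose(0,'p'): ·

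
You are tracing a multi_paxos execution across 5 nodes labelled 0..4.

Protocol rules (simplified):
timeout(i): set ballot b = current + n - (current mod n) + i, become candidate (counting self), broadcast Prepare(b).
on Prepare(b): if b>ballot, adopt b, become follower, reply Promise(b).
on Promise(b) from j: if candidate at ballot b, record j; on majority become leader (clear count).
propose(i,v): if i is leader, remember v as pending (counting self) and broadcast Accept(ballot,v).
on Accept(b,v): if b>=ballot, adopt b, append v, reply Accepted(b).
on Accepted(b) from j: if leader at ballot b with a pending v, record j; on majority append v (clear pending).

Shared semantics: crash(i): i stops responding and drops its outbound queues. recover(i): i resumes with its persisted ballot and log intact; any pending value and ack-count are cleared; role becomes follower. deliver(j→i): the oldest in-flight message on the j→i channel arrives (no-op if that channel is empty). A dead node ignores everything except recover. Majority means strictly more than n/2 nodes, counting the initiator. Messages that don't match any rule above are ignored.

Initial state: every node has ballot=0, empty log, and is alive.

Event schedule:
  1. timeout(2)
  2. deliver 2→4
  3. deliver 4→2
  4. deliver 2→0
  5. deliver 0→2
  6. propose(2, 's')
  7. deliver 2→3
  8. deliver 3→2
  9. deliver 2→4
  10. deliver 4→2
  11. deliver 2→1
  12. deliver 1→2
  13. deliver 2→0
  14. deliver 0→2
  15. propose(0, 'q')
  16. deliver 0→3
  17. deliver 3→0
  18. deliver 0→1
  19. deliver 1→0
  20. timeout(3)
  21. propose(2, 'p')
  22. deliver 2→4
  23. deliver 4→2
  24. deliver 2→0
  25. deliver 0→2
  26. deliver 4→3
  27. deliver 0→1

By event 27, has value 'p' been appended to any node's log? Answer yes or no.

step 1 timeout(2): 2={cand,b=7,log=-}
step 2 deliver 2→4: 4={foll,b=7,log=-}
step 3 deliver 4→2: —
step 4 deliver 2→0: 0={foll,b=7,log=-}
step 5 deliver 0→2: 2={lead,b=7,log=-}
step 6 propose(2,'s'): —
step 7 deliver 2→3: 3={foll,b=7,log=-}
step 8 deliver 3→2: —
step 9 deliver 2→4: 4={foll,b=7,log=s}
step 10 deliver 4→2: —
step 11 deliver 2→1: 1={foll,b=7,log=-}
step 12 deliver 1→2: —
step 13 deliver 2→0: 0={foll,b=7,log=s}
step 14 deliver 0→2: 2={lead,b=7,log=s}
step 15 propose(0,'q'): —
step 16 deliver 0→3: —
step 17 deliver 3→0: —
step 18 deliver 0→1: —
step 19 deliver 1→0: —
step 20 timeout(3): 3={cand,b=13,log=-}
step 21 propose(2,'p'): —
step 22 deliver 2→4: 4={foll,b=7,log=s,p}
step 23 deliver 4→2: —
step 24 deliver 2→0: 0={foll,b=7,log=s,p}
step 25 deliver 0→2: 2={lead,b=7,log=s,p}
step 26 deliver 4→3: —
step 27 deliver 0→1: —

yes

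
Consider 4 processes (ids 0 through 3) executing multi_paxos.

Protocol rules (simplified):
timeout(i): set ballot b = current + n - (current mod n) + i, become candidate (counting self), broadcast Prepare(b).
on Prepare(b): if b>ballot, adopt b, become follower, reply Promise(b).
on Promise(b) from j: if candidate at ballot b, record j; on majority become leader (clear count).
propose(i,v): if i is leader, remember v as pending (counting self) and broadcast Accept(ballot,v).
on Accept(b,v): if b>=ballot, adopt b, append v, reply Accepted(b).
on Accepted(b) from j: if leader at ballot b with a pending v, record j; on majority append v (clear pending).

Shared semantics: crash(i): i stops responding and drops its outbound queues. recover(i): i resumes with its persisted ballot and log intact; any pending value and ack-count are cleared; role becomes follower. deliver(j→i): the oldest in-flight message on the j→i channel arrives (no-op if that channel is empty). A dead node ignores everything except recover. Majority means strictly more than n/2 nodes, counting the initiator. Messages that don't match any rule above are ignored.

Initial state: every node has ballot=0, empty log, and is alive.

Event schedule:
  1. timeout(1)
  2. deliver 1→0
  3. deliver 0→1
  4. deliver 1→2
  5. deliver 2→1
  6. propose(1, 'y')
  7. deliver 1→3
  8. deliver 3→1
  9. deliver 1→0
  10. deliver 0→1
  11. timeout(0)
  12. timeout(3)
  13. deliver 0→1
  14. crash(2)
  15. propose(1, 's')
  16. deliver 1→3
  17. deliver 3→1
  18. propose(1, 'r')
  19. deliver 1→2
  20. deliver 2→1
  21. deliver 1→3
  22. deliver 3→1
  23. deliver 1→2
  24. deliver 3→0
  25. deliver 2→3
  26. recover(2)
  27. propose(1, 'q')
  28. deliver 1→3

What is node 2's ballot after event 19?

e1 timeout(1): 1[cand,b=5,-]
e2 deliver 1→0: 0[foll,b=5,-]
e3 deliver 0→1: ·
e4 deliver 1→2: 2[foll,b=5,-]
e5 deliver 2→1: 1[lead,b=5,-]
e6 propose(1,'y'): ·
e7 deliver 1→3: 3[foll,b=5,-]
e8 deliver 3→1: ·
e9 deliver 1→0: 0[foll,b=5,y]
e10 deliver 0→1: ·
e11 timeout(0): 0[cand,b=8,y]
e12 timeout(3): 3[cand,b=11,-]
e13 deliver 0→1: 1[foll,b=8,-]
e14 crash(2): 2[✗foll,b=5,-]
e15 propose(1,'s'): ·
e16 deliver 1→3: ·
e17 deliver 3→1: 1[foll,b=11,-]
e18 propose(1,'r'): ·
e19 deliver 1→2: ·

5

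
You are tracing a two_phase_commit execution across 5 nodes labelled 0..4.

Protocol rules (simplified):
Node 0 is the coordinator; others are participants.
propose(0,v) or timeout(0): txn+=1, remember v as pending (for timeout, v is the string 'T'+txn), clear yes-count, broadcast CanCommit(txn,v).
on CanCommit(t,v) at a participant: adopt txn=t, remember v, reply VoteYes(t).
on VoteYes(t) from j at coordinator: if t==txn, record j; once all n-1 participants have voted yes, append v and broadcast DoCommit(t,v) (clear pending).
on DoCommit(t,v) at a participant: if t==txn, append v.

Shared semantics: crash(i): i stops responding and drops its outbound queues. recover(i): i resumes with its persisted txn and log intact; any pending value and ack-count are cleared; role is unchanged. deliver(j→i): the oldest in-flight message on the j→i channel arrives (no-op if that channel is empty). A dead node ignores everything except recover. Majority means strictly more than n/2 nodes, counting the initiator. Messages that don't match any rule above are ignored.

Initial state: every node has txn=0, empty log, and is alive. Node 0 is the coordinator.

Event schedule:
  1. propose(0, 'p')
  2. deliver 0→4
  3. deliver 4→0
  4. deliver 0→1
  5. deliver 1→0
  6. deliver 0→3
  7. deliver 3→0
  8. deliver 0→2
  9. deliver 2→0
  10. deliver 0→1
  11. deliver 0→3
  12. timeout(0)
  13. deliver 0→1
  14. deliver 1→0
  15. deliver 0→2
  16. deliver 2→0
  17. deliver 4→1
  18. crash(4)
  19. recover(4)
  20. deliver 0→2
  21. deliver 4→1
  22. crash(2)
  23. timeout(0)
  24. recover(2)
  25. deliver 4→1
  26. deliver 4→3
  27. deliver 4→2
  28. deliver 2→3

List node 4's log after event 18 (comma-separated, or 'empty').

empty

e1 propose(0,'p'): 0[coor,t=1,-]
e2 deliver 0→4: 4[part,t=1,-]
e3 deliver 4→0: ·
e4 deliver 0→1: 1[part,t=1,-]
e5 deliver 1→0: ·
e6 deliver 0→3: 3[part,t=1,-]
e7 deliver 3→0: ·
e8 deliver 0→2: 2[part,t=1,-]
e9 deliver 2→0: 0[coor,t=1,p]
e10 deliver 0→1: 1[part,t=1,p]
e11 deliver 0→3: 3[part,t=1,p]
e12 timeout(0): 0[coor,t=2,p]
e13 deliver 0→1: 1[part,t=2,p]
e14 deliver 1→0: ·
e15 deliver 0→2: 2[part,t=1,p]
e16 deliver 2→0: ·
e17 deliver 4→1: ·
e18 crash(4): 4[✗part,t=1,-]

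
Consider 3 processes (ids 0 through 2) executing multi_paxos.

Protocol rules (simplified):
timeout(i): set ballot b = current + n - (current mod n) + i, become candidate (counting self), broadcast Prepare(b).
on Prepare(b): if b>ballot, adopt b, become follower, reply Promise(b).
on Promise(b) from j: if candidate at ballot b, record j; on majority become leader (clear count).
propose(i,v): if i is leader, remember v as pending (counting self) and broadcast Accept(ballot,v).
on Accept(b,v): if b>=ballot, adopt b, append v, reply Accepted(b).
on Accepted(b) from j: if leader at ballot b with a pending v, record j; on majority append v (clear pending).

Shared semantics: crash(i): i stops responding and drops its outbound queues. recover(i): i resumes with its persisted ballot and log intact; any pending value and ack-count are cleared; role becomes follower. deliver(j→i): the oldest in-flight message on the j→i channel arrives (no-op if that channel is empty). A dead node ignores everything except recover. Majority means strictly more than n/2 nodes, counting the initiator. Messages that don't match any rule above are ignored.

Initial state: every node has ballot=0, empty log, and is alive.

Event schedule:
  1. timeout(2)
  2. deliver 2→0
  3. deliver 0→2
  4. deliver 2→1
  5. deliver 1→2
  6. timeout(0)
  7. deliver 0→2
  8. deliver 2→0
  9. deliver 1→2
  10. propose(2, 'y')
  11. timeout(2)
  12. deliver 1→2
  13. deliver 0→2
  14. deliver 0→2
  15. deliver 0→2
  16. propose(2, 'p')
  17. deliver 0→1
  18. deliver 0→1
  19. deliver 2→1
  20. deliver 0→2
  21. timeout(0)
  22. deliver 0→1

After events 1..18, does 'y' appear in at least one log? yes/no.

no

1. timeout(2):  <2:cand b5 ->
2. deliver 2→0:  <0:foll b5 ->
3. deliver 0→2:  <2:lead b5 ->
4. deliver 2→1:  <1:foll b5 ->
5. deliver 1→2:  nop
6. timeout(0):  <0:cand b6 ->
7. deliver 0→2:  <2:foll b6 ->
8. deliver 2→0:  <0:lead b6 ->
9. deliver 1→2:  nop
10. propose(2,'y'):  nop
11. timeout(2):  <2:cand b11 ->
12. deliver 1→2:  nop
13. deliver 0→2:  nop
14. deliver 0→2:  nop
15. deliver 0→2:  nop
16. propose(2,'p'):  nop
17. deliver 0→1:  <1:foll b6 ->
18. deliver 0→1:  nop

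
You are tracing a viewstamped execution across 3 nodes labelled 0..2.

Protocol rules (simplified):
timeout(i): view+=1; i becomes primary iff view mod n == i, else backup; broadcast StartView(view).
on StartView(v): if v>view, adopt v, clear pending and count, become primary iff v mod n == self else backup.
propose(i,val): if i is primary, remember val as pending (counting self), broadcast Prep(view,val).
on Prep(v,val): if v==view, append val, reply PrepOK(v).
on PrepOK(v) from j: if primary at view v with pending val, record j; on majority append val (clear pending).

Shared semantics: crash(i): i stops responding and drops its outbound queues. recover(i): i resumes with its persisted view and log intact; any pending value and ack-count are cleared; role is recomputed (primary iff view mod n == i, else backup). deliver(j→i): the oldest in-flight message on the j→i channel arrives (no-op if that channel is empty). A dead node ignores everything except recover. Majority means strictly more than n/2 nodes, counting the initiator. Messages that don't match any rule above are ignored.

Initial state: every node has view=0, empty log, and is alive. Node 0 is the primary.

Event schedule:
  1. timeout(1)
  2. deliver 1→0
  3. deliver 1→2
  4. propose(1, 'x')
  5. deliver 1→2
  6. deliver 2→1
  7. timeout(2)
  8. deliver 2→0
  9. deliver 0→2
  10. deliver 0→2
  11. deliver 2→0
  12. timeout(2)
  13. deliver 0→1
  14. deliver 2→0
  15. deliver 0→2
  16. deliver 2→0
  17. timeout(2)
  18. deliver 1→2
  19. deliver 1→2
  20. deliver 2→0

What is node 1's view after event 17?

1

1. timeout(1):  <1:prim v1 ->
2. deliver 1→0:  <0:back v1 ->
3. deliver 1→2:  <2:back v1 ->
4. propose(1,'x'):  nop
5. deliver 1→2:  <2:back v1 x>
6. deliver 2→1:  <1:prim v1 x>
7. timeout(2):  <2:prim v2 x>
8. deliver 2→0:  <0:back v2 ->
9. deliver 0→2:  nop
10. deliver 0→2:  nop
11. deliver 2→0:  nop
12. timeout(2):  <2:back v3 x>
13. deliver 0→1:  nop
14. deliver 2→0:  <0:prim v3 ->
15. deliver 0→2:  nop
16. deliver 2→0:  nop
17. timeout(2):  <2:back v4 x>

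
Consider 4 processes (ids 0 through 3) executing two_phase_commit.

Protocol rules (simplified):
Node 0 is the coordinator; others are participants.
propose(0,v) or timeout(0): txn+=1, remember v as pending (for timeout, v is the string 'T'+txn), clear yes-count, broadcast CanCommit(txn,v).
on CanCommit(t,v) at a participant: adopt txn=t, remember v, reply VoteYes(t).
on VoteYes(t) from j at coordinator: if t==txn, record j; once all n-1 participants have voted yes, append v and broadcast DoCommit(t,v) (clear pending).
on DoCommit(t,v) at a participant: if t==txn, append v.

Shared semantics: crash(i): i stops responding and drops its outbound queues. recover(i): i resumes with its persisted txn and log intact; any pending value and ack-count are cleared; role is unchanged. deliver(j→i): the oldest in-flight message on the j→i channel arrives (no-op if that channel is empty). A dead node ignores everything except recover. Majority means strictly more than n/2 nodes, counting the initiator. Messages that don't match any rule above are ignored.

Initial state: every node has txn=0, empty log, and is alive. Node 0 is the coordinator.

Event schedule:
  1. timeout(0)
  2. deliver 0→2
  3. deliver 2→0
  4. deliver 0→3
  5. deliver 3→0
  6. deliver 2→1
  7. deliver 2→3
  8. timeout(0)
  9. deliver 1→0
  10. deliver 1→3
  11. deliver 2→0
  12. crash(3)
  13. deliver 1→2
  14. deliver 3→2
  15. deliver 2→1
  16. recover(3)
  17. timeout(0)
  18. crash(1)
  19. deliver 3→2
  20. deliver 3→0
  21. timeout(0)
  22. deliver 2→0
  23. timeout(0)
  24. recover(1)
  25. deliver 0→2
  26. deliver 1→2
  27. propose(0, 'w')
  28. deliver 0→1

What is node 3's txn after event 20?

1

[1] timeout(0) → N0(coor t1 [-])
[2] deliver 0→2 → N2(part t1 [-])
[3] deliver 2→0 → ∅
[4] deliver 0→3 → N3(part t1 [-])
[5] deliver 3→0 → ∅
[6] deliver 2→1 → ∅
[7] deliver 2→3 → ∅
[8] timeout(0) → N0(coor t2 [-])
[9] deliver 1→0 → ∅
[10] deliver 1→3 → ∅
[11] deliver 2→0 → ∅
[12] crash(3) → N3(✗part t1 [-])
[13] deliver 1→2 → ∅
[14] deliver 3→2 → ∅
[15] deliver 2→1 → ∅
[16] recover(3) → N3(part t1 [-])
[17] timeout(0) → N0(coor t3 [-])
[18] crash(1) → N1(✗part t0 [-])
[19] deliver 3→2 → ∅
[20] deliver 3→0 → ∅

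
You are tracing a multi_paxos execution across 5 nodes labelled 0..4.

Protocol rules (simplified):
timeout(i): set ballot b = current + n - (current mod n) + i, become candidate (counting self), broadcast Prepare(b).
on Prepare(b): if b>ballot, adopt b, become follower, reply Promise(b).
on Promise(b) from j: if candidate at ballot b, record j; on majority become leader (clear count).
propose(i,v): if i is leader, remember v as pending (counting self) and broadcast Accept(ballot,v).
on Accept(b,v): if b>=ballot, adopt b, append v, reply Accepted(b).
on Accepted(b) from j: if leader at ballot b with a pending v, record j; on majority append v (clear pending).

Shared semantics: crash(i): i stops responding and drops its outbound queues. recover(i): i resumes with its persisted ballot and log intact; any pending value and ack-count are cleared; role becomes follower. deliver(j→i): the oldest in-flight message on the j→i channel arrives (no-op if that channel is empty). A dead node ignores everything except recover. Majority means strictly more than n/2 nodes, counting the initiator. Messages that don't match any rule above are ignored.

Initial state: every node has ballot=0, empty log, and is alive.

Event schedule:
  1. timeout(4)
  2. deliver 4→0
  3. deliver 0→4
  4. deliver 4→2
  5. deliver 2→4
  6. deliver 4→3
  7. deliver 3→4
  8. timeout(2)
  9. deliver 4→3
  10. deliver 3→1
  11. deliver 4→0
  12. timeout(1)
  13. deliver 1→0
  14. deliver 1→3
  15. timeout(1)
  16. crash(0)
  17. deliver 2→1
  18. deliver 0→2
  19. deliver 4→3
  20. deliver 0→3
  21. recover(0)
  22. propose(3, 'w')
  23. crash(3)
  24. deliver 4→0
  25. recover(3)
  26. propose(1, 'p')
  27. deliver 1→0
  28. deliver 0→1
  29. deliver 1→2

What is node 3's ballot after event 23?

9

step 1 timeout(4): 4={cand,b=9,log=-}
step 2 deliver 4→0: 0={foll,b=9,log=-}
step 3 deliver 0→4: —
step 4 deliver 4→2: 2={foll,b=9,log=-}
step 5 deliver 2→4: 4={lead,b=9,log=-}
step 6 deliver 4→3: 3={foll,b=9,log=-}
step 7 deliver 3→4: —
step 8 timeout(2): 2={cand,b=12,log=-}
step 9 deliver 4→3: —
step 10 deliver 3→1: —
step 11 deliver 4→0: —
step 12 timeout(1): 1={cand,b=6,log=-}
step 13 deliver 1→0: —
step 14 deliver 1→3: —
step 15 timeout(1): 1={cand,b=11,log=-}
step 16 crash(0): 0={✗foll,b=9,log=-}
step 17 deliver 2→1: 1={foll,b=12,log=-}
step 18 deliver 0→2: —
step 19 deliver 4→3: —
step 20 deliver 0→3: —
step 21 recover(0): 0={foll,b=9,log=-}
step 22 propose(3,'w'): —
step 23 crash(3): 3={✗foll,b=9,log=-}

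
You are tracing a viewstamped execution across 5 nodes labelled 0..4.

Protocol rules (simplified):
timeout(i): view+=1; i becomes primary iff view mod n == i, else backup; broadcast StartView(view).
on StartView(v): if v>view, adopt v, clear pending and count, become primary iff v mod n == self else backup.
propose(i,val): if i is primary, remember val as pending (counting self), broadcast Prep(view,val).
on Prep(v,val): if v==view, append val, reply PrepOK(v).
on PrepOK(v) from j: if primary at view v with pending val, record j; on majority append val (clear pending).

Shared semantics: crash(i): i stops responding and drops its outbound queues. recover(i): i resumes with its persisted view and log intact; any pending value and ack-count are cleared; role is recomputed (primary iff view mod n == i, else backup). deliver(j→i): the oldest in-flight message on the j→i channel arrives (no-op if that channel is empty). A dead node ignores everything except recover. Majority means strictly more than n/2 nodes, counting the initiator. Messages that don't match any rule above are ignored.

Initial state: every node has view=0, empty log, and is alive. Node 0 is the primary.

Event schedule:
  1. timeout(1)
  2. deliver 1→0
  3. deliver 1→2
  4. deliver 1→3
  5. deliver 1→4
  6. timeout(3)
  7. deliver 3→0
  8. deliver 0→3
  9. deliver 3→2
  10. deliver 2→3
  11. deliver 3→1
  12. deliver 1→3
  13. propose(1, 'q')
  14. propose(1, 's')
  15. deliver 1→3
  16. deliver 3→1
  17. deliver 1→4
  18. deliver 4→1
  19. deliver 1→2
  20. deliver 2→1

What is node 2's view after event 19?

step 1 timeout(1): 1={prim,v=1,log=-}
step 2 deliver 1→0: 0={back,v=1,log=-}
step 3 deliver 1→2: 2={back,v=1,log=-}
step 4 deliver 1→3: 3={back,v=1,log=-}
step 5 deliver 1→4: 4={back,v=1,log=-}
step 6 timeout(3): 3={back,v=2,log=-}
step 7 deliver 3→0: 0={back,v=2,log=-}
step 8 deliver 0→3: —
step 9 deliver 3→2: 2={prim,v=2,log=-}
step 10 deliver 2→3: —
step 11 deliver 3→1: 1={back,v=2,log=-}
step 12 deliver 1→3: —
step 13 propose(1,'q'): —
step 14 propose(1,'s'): —
step 15 deliver 1→3: —
step 16 deliver 3→1: —
step 17 deliver 1→4: —
step 18 deliver 4→1: —
step 19 deliver 1→2: —

2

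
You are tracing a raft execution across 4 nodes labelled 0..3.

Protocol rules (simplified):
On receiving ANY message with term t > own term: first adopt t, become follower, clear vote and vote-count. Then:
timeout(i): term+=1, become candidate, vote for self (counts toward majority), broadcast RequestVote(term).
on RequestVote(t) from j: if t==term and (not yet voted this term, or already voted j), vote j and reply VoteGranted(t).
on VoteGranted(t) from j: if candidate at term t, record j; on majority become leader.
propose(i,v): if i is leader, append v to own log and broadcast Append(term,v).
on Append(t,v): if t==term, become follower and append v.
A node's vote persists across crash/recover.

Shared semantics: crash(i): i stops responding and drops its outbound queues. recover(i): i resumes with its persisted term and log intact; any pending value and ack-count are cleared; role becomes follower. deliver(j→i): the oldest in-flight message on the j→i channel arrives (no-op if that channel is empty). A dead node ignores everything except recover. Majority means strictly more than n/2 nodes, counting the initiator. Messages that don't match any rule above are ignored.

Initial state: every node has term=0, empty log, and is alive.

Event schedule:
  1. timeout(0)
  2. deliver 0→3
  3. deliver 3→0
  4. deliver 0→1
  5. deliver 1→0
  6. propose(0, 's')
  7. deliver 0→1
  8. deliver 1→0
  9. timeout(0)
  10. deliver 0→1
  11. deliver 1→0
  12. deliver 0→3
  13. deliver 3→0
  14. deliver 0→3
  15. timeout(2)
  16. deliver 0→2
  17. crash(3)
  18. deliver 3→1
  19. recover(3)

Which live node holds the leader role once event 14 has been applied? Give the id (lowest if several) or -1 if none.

e1 timeout(0): 0[cand,t=1,-]
e2 deliver 0→3: 3[foll,t=1,-]
e3 deliver 3→0: ·
e4 deliver 0→1: 1[foll,t=1,-]
e5 deliver 1→0: 0[lead,t=1,-]
e6 propose(0,'s'): 0[lead,t=1,s]
e7 deliver 0→1: 1[foll,t=1,s]
e8 deliver 1→0: ·
e9 timeout(0): 0[cand,t=2,s]
e10 deliver 0→1: 1[foll,t=2,s]
e11 deliver 1→0: ·
e12 deliver 0→3: 3[foll,t=1,s]
e13 deliver 3→0: ·
e14 deliver 0→3: 3[foll,t=2,s]

-1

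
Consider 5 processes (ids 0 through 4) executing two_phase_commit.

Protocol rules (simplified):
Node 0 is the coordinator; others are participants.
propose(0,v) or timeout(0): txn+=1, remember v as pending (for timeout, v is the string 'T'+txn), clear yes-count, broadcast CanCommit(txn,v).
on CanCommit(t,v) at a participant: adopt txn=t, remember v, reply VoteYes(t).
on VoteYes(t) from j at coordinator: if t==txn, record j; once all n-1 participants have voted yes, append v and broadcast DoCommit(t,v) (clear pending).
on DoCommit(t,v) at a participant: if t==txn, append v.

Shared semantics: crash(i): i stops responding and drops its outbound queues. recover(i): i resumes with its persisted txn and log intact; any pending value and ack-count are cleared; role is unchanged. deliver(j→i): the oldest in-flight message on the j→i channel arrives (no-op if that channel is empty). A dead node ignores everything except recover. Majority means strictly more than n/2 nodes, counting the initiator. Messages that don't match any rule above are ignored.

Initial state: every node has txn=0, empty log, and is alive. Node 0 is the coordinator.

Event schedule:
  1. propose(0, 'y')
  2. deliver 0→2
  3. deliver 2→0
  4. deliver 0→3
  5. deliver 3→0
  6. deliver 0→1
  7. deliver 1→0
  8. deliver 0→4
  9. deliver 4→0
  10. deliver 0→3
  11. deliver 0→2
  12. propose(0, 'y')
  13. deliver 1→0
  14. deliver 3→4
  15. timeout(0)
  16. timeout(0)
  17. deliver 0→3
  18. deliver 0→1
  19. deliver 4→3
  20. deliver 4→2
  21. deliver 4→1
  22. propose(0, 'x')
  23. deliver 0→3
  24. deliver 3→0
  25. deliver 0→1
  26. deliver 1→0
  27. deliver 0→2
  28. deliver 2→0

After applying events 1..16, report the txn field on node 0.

step 1 propose(0,'y'): 0={coor,t=1,log=-}
step 2 deliver 0→2: 2={part,t=1,log=-}
step 3 deliver 2→0: —
step 4 deliver 0→3: 3={part,t=1,log=-}
step 5 deliver 3→0: —
step 6 deliver 0→1: 1={part,t=1,log=-}
step 7 deliver 1→0: —
step 8 deliver 0→4: 4={part,t=1,log=-}
step 9 deliver 4→0: 0={coor,t=1,log=y}
step 10 deliver 0→3: 3={part,t=1,log=y}
step 11 deliver 0→2: 2={part,t=1,log=y}
step 12 propose(0,'y'): 0={coor,t=2,log=y}
step 13 deliver 1→0: —
step 14 deliver 3→4: —
step 15 timeout(0): 0={coor,t=3,log=y}
step 16 timeout(0): 0={coor,t=4,log=y}

4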